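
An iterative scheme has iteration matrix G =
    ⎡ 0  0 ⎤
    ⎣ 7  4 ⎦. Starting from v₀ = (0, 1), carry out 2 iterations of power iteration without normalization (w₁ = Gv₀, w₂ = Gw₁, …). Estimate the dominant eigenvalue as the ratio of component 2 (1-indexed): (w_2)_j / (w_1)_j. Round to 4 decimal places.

4.0000

w1 = Gv₀ = (0, 4)
w2 = Gw1 = (0, 16)
Ratio at component: 16 / 4 = 4.0000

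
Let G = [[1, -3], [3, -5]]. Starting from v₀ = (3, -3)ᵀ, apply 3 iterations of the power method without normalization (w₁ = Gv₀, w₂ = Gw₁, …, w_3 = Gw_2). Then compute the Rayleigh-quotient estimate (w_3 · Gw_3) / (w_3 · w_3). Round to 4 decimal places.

-2.6585

w1 = Gv₀ = (1·3 + (-3)·(-3); 3·3 + (-5)·(-3)) = (12, 24)
w2 = Gw1 = (1·12 + (-3)·24; 3·12 + (-5)·24) = (-60, -84)
w3 = Gw2 = (192, 240)
Gw3 = (-528, -624)
w3·Gw3 = 192·(-528) + 240·(-624) = -251136; w3·w3 = 192·192 + 240·240 = 94464
λ ≈ -251136/94464 = -2.6585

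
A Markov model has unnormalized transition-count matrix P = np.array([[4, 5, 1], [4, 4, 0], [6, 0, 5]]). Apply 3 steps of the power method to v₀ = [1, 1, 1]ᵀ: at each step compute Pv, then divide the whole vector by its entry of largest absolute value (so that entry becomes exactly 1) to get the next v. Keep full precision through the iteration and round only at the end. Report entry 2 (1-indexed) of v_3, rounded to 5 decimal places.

Pv0 = (10.000000, 8.000000, 11.000000); divide by 11.000000 → v1 = (0.909091, 0.727273, 1.000000)
Pv1 = (8.272727, 6.545455, 10.454545); divide by 10.454545 → v2 = (0.791304, 0.626087, 1.000000)
Pv2 = (7.295652, 5.669565, 9.747826); divide by 9.747826 → v3 = (0.748439, 0.581624, 1.000000)
Requested entry of v3: 652/1121 = 0.58162

0.58162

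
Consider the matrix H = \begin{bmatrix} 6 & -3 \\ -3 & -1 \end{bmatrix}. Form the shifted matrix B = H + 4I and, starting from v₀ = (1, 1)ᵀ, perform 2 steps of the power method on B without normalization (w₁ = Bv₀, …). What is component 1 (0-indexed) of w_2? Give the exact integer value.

-21

B = H + 4I has rows (10, -3); (-3, 3)
w1 = Bv₀ = (10·1 + (-3)·1; (-3)·1 + 3·1) = (7, 0)
w2 = Bw1 = (10·7 + (-3)·0; (-3)·7 + 3·0) = (70, -21)
Requested component of w2: -21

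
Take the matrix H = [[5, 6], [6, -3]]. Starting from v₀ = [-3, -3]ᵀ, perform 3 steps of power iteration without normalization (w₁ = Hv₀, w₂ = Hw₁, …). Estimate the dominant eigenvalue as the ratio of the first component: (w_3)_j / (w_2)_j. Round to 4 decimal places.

9.6849

w1 = Hv₀ = (5·(-3) + 6·(-3); 6·(-3) + (-3)·(-3)) = (-33, -9)
w2 = Hw1 = (5·(-33) + 6·(-9); 6·(-33) + (-3)·(-9)) = (-219, -171)
w3 = Hw2 = (-2121, -801)
Ratio at component: -2121 / -219 = 9.6849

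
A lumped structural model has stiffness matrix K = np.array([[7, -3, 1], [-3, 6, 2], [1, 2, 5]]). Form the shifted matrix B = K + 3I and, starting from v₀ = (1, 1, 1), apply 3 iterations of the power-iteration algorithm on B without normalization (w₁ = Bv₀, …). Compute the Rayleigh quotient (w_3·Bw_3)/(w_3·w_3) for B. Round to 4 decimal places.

B = K + 3I has rows (10, -3, 1); (-3, 9, 2); (1, 2, 8)
w1 = Bv₀ = (10·1 + (-3)·1 + 1·1; (-3)·1 + 9·1 + 2·1; 1·1 + 2·1 + 8·1) = (8, 8, 11)
w2 = Bw1 = (10·8 + (-3)·8 + 1·11; (-3)·8 + 9·8 + 2·11; 1·8 + 2·8 + 8·11) = (67, 70, 112)
w3 = Bw2 = (572, 653, 1103)
Bw3 = (4864, 6367, 10702)
w3·Bw3 = 18744165; w3·w3 = 1970202; μ ≈ 18744165/1970202 = 9.5138

μ ≈ 9.5138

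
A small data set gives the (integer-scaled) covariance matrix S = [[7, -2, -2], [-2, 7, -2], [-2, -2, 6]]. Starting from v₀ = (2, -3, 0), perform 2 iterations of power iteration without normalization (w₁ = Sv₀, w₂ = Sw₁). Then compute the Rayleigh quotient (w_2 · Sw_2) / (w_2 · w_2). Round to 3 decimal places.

w1 = Sv₀ = (7·2 + (-2)·(-3) + (-2)·0; (-2)·2 + 7·(-3) + (-2)·0; (-2)·2 + (-2)·(-3) + 6·0) = (20, -25, 2)
w2 = Sw1 = (7·20 + (-2)·(-25) + (-2)·2; (-2)·20 + 7·(-25) + (-2)·2; (-2)·20 + (-2)·(-25) + 6·2) = (186, -219, 22)
Sw2 = (1696, -1949, 198)
w2·Sw2 = 186·1696 + (-219)·(-1949) + 22·198 = 746643; w2·w2 = 186·186 + (-219)·(-219) + 22·22 = 83041
λ ≈ 746643/83041 = 8.991

8.991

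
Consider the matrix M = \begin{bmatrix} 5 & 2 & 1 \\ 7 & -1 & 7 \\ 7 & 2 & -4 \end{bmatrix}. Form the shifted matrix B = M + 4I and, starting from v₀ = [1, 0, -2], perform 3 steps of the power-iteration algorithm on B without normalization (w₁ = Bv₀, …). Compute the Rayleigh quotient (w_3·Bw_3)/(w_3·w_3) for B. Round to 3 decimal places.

B = M + 4I has rows (9, 2, 1); (7, 3, 7); (7, 2, 0)
w1 = Bv₀ = (9·1 + 2·0 + 1·(-2); 7·1 + 3·0 + 7·(-2); 7·1 + 2·0 + 0·(-2)) = (7, -7, 7)
w2 = Bw1 = (9·7 + 2·(-7) + 1·7; 7·7 + 3·(-7) + 7·7; 7·7 + 2·(-7) + 0·7) = (56, 77, 35)
w3 = Bw2 = (693, 868, 546)
Bw3 = (8519, 11277, 6587)
w3·Bw3 = 19288605; w3·w3 = 1531789; μ ≈ 19288605/1531789 = 12.592

μ ≈ 12.592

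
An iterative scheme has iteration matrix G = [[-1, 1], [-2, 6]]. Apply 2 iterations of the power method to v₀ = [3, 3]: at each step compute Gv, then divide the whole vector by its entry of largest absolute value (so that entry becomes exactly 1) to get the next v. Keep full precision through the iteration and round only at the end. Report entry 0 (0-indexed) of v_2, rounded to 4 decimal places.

0.1667

Gv0 = (0.00000, 12.00000); divide by 12.00000 → v1 = (0.00000, 1.00000)
Gv1 = (1.00000, 6.00000); divide by 6.00000 → v2 = (0.16667, 1.00000)
Requested entry of v2: 12/72 = 0.1667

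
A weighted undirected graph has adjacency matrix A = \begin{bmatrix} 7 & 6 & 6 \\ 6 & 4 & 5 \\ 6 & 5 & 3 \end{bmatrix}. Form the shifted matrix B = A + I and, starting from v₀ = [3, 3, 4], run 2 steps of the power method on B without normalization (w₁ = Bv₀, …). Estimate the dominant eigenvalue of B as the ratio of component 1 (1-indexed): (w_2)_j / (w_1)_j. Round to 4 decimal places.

17.2727

B = A + I has rows (8, 6, 6); (6, 5, 5); (6, 5, 4)
w1 = Bv₀ = (8·3 + 6·3 + 6·4; 6·3 + 5·3 + 5·4; 6·3 + 5·3 + 4·4) = (66, 53, 49)
w2 = Bw1 = (8·66 + 6·53 + 6·49; 6·66 + 5·53 + 5·49; 6·66 + 5·53 + 4·49) = (1140, 906, 857)
Ratio: 1140/66 = 17.2727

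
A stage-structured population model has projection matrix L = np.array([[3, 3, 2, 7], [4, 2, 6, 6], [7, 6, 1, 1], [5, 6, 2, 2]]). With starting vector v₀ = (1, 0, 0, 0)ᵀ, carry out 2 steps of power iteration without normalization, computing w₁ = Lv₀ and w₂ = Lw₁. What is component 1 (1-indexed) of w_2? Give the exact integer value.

w1 = Lv₀ = (3, 4, 7, 5)
w2 = Lw1 = (70, 92, 57, 63)
The requested component of w2 is 70.

70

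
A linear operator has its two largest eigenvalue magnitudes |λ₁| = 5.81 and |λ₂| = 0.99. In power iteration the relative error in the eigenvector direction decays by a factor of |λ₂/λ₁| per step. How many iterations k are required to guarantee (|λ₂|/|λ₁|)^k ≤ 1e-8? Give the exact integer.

11

|λ₂/λ₁| = 0.99/5.81 = 0.17040
Need k ≥ ln(1e-8) / ln(0.17040) = -18.4207 / -1.7696 ≈ 10.409
Smallest integer k satisfying the bound: 11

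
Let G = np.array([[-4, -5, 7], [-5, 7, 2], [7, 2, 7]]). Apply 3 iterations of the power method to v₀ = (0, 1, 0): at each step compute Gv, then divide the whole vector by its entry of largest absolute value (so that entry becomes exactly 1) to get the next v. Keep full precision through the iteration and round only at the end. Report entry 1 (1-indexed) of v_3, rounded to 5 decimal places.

-0.81006

Gv0 = (-5.000000, 7.000000, 2.000000); divide by 7.000000 → v1 = (-0.714286, 1.000000, 0.285714)
Gv1 = (-0.142857, 11.142857, -1.000000); divide by 11.142857 → v2 = (-0.012821, 1.000000, -0.089744)
Gv2 = (-5.576923, 6.884615, 1.282051); divide by 6.884615 → v3 = (-0.810056, 1.000000, 0.186220)
Requested entry of v3: -435/537 = -0.81006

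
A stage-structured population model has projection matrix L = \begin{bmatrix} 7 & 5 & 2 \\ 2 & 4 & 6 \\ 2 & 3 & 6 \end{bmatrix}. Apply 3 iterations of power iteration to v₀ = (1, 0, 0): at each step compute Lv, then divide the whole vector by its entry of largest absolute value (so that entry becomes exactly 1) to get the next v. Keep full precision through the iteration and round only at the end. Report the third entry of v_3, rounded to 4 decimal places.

Lv0 = (7.00000, 2.00000, 2.00000); divide by 7.00000 → v1 = (1.00000, 0.28571, 0.28571)
Lv1 = (9.00000, 4.85714, 4.57143); divide by 9.00000 → v2 = (1.00000, 0.53968, 0.50794)
Lv2 = (10.71429, 7.20635, 6.66667); divide by 10.71429 → v3 = (1.00000, 0.67259, 0.62222)
Requested entry of v3: 420/675 = 0.6222

0.6222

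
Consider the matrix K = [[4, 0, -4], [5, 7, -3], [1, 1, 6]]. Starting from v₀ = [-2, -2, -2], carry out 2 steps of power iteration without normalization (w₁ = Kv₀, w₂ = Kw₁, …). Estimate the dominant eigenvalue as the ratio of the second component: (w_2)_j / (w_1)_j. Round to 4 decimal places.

λ ≈ 4.3333

w1 = Kv₀ = (4·(-2) + 0·(-2) + (-4)·(-2); 5·(-2) + 7·(-2) + (-3)·(-2); 1·(-2) + 1·(-2) + 6·(-2)) = (0, -18, -16)
w2 = Kw1 = (4·0 + 0·(-18) + (-4)·(-16); 5·0 + 7·(-18) + (-3)·(-16); 1·0 + 1·(-18) + 6·(-16)) = (64, -78, -114)
Ratio at component: -78 / -18 = 4.3333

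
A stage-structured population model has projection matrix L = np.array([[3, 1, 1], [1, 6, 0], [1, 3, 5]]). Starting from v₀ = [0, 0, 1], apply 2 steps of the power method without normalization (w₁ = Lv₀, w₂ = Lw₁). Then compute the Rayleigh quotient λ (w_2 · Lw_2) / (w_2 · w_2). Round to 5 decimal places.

w1 = Lv₀ = (3·0 + 1·0 + 1·1; 1·0 + 6·0 + 0·1; 1·0 + 3·0 + 5·1) = (1, 0, 5)
w2 = Lw1 = (3·1 + 1·0 + 1·5; 1·1 + 6·0 + 0·5; 1·1 + 3·0 + 5·5) = (8, 1, 26)
Lw2 = (51, 14, 141)
w2·Lw2 = 8·51 + 1·14 + 26·141 = 4088; w2·w2 = 8·8 + 1·1 + 26·26 = 741
λ ≈ 4088/741 = 5.51687

5.51687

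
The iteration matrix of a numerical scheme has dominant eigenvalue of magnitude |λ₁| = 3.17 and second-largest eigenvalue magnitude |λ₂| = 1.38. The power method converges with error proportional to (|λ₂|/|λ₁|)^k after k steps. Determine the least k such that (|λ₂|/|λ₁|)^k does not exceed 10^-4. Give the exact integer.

|λ₂/λ₁| = 1.38/3.17 = 0.43533
Need k ≥ ln(10^-4) / ln(0.43533) = -9.2103 / -0.8316 ≈ 11.075
Smallest integer k satisfying the bound: 12

12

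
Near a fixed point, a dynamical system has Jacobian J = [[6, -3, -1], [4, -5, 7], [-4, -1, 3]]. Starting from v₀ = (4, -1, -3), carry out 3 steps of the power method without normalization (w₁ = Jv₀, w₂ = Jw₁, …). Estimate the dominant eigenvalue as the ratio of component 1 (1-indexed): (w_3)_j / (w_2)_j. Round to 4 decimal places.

λ ≈ 7.6471

w1 = Jv₀ = (30, 0, -24)
w2 = Jw1 = (204, -48, -192)
w3 = Jw2 = (1560, -288, -1344)
Ratio at component: 1560 / 204 = 7.6471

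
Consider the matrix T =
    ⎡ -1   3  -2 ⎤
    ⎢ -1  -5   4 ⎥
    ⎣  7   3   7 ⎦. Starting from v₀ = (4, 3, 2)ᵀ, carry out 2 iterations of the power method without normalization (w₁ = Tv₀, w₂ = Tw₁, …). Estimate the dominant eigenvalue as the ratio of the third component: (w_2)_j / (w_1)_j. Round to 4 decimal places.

w1 = Tv₀ = (1, -11, 51)
w2 = Tw1 = (-136, 258, 331)
Ratio at component: 331 / 51 = 6.4902

6.4902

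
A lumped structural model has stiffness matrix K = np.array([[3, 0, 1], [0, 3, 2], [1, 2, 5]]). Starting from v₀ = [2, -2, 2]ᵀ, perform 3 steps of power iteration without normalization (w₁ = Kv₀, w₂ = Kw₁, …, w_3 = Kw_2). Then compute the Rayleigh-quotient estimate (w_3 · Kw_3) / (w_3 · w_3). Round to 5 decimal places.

w1 = Kv₀ = (8, -2, 8)
w2 = Kw1 = (32, 10, 44)
w3 = Kw2 = (140, 118, 272)
Kw3 = (692, 898, 1736)
w3·Kw3 = 140·692 + 118·898 + 272·1736 = 675036; w3·w3 = 140·140 + 118·118 + 272·272 = 107508
λ ≈ 675036/107508 = 6.27894

λ ≈ 6.27894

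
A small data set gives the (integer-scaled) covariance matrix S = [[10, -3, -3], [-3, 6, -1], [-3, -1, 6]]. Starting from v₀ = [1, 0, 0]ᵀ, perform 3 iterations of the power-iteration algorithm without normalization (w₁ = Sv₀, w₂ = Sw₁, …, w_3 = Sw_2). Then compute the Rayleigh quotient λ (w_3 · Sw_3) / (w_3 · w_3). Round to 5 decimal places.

λ ≈ 12.42417

w1 = Sv₀ = (10·1 + (-3)·0 + (-3)·0; (-3)·1 + 6·0 + (-1)·0; (-3)·1 + (-1)·0 + 6·0) = (10, -3, -3)
w2 = Sw1 = (10·10 + (-3)·(-3) + (-3)·(-3); (-3)·10 + 6·(-3) + (-1)·(-3); (-3)·10 + (-1)·(-3) + 6·(-3)) = (118, -45, -45)
w3 = Sw2 = (1450, -579, -579)
Sw3 = (17974, -7245, -7245)
w3·Sw3 = 1450·17974 + (-579)·(-7245) + (-579)·(-7245) = 34452010; w3·w3 = 1450·1450 + (-579)·(-579) + (-579)·(-579) = 2772982
λ ≈ 34452010/2772982 = 12.42417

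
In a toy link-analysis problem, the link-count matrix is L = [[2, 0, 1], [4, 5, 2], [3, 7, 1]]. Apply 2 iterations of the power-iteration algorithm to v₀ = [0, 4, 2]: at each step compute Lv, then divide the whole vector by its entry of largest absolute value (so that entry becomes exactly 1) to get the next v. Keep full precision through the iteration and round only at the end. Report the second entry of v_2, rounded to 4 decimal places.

Lv0 = (2.00000, 24.00000, 30.00000); divide by 30.00000 → v1 = (0.06667, 0.80000, 1.00000)
Lv1 = (1.13333, 6.26667, 6.80000); divide by 6.80000 → v2 = (0.16667, 0.92157, 1.00000)
Requested entry of v2: 188/204 = 0.9216

0.9216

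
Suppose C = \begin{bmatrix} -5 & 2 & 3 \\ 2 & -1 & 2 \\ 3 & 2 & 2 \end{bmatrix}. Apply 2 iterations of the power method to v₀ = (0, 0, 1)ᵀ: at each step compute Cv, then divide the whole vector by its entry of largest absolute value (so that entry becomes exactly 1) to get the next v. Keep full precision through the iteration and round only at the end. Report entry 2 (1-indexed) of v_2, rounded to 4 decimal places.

Cv0 = (3.00000, 2.00000, 2.00000); divide by 3.00000 → v1 = (1.00000, 0.66667, 0.66667)
Cv1 = (-1.66667, 2.66667, 5.66667); divide by 5.66667 → v2 = (-0.29412, 0.47059, 1.00000)
Requested entry of v2: 8/17 = 0.4706

0.4706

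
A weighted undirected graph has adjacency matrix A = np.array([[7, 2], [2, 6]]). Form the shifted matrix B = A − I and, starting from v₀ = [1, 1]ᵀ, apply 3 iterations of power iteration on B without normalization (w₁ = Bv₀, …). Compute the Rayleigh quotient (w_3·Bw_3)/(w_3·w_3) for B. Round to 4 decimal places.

B = A − I has rows (6, 2); (2, 5)
w1 = Bv₀ = (8, 7)
w2 = Bw1 = (62, 51)
w3 = Bw2 = (474, 379)
Bw3 = (3602, 2843)
w3·Bw3 = 2784845; w3·w3 = 368317; μ ≈ 2784845/368317 = 7.5610

7.5610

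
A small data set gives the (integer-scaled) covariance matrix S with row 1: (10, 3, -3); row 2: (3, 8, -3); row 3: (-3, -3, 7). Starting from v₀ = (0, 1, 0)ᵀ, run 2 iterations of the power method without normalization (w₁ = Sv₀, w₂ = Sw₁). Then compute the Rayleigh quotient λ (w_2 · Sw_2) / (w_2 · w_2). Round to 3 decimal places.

λ ≈ 14.099

w1 = Sv₀ = (3, 8, -3)
w2 = Sw1 = (63, 82, -54)
Sw2 = (1038, 1007, -813)
w2·Sw2 = 63·1038 + 82·1007 + (-54)·(-813) = 191870; w2·w2 = 63·63 + 82·82 + (-54)·(-54) = 13609
λ ≈ 191870/13609 = 14.099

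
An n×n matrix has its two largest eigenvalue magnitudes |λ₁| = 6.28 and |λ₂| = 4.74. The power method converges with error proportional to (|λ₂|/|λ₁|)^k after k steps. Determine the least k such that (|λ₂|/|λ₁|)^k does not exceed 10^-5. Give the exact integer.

|λ₂/λ₁| = 4.74/6.28 = 0.75478
Need k ≥ ln(10^-5) / ln(0.75478) = -11.5129 / -0.2813 ≈ 40.923
Smallest integer k satisfying the bound: 41

41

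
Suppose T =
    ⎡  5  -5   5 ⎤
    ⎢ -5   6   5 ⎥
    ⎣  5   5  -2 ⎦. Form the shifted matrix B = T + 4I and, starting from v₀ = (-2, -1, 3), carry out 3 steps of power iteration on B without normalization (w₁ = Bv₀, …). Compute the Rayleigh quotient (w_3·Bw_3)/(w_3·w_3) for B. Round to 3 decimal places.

14.257

B = T + 4I has rows (9, -5, 5); (-5, 10, 5); (5, 5, 2)
w1 = Bv₀ = (9·(-2) + (-5)·(-1) + 5·3; (-5)·(-2) + 10·(-1) + 5·3; 5·(-2) + 5·(-1) + 2·3) = (2, 15, -9)
w2 = Bw1 = (9·2 + (-5)·15 + 5·(-9); (-5)·2 + 10·15 + 5·(-9); 5·2 + 5·15 + 2·(-9)) = (-102, 95, 67)
w3 = Bw2 = (-1058, 1795, 99)
Bw3 = (-18002, 23735, 3883)
w3·Bw3 = 62034858; w3·w3 = 4351190; μ ≈ 62034858/4351190 = 14.257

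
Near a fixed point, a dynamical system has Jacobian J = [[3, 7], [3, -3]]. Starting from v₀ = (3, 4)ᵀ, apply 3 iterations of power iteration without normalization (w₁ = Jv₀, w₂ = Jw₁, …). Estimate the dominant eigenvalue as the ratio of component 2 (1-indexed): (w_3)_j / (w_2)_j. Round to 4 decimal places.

λ ≈ -0.7500

w1 = Jv₀ = (3·3 + 7·4; 3·3 + (-3)·4) = (37, -3)
w2 = Jw1 = (3·37 + 7·(-3); 3·37 + (-3)·(-3)) = (90, 120)
w3 = Jw2 = (1110, -90)
Ratio at component: -90 / 120 = -0.7500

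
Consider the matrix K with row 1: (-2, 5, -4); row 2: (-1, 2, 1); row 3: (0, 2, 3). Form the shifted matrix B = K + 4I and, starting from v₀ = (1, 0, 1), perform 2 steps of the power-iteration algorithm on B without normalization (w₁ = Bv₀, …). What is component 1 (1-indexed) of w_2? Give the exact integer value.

-32

B = K + 4I has rows (2, 5, -4); (-1, 6, 1); (0, 2, 7)
w1 = Bv₀ = (-2, 0, 7)
w2 = Bw1 = (-32, 9, 49)
Requested component of w2: -32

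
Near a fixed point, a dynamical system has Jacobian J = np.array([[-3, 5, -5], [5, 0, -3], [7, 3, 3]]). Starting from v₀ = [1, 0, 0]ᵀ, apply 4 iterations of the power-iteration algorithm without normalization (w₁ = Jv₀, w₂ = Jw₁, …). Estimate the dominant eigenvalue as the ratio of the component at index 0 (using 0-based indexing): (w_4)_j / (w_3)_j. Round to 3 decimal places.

λ ≈ -3.397

w1 = Jv₀ = ((-3)·1 + 5·0 + (-5)·0; 5·1 + 0·0 + (-3)·0; 7·1 + 3·0 + 3·0) = (-3, 5, 7)
w2 = Jw1 = ((-3)·(-3) + 5·5 + (-5)·7; 5·(-3) + 0·5 + (-3)·7; 7·(-3) + 3·5 + 3·7) = (-1, -36, 15)
w3 = Jw2 = (-252, -50, -70)
w4 = Jw3 = (856, -1050, -2124)
Ratio at component: 856 / -252 = -3.397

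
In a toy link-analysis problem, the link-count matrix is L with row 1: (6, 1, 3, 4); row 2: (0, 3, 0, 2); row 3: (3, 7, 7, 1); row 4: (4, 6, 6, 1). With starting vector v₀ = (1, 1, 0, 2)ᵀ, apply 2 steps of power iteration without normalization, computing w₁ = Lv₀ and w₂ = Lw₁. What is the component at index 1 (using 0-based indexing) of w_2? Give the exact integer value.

45

w1 = Lv₀ = (15, 7, 12, 12)
w2 = Lw1 = (181, 45, 190, 186)
The requested component of w2 is 45.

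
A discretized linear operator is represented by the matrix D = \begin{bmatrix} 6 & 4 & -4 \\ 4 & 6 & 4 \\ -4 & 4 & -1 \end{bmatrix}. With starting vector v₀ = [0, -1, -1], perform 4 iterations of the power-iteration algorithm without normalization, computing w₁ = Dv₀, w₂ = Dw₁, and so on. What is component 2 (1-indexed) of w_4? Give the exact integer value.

-5940

w1 = Dv₀ = (6·0 + 4·(-1) + (-4)·(-1); 4·0 + 6·(-1) + 4·(-1); (-4)·0 + 4·(-1) + (-1)·(-1)) = (0, -10, -3)
w2 = Dw1 = (6·0 + 4·(-10) + (-4)·(-3); 4·0 + 6·(-10) + 4·(-3); (-4)·0 + 4·(-10) + (-1)·(-3)) = (-28, -72, -37)
w3 = Dw2 = (-308, -692, -139)
w4 = Dw3 = (-4060, -5940, -1397)
The requested component of w4 is -5940.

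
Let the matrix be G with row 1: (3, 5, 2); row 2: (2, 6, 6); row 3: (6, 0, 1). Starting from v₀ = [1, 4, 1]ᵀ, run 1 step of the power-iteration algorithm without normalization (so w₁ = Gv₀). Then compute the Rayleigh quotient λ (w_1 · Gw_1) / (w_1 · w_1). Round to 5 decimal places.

9.66549

w1 = Gv₀ = (3·1 + 5·4 + 2·1; 2·1 + 6·4 + 6·1; 6·1 + 0·4 + 1·1) = (25, 32, 7)
Gw1 = (249, 284, 157)
w1·Gw1 = 25·249 + 32·284 + 7·157 = 16412; w1·w1 = 25·25 + 32·32 + 7·7 = 1698
λ ≈ 16412/1698 = 9.66549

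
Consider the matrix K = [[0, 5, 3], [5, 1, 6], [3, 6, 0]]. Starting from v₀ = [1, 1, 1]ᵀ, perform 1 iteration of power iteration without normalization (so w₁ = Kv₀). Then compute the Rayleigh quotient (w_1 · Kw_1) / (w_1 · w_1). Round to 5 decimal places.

w1 = Kv₀ = (0·1 + 5·1 + 3·1; 5·1 + 1·1 + 6·1; 3·1 + 6·1 + 0·1) = (8, 12, 9)
Kw1 = (87, 106, 96)
w1·Kw1 = 8·87 + 12·106 + 9·96 = 2832; w1·w1 = 8·8 + 12·12 + 9·9 = 289
λ ≈ 2832/289 = 9.79931

λ ≈ 9.79931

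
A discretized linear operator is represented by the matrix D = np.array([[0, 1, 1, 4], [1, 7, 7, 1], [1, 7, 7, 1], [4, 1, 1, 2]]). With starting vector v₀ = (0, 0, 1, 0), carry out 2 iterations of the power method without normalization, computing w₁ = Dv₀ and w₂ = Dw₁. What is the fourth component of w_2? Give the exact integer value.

20

w1 = Dv₀ = (1, 7, 7, 1)
w2 = Dw1 = (18, 100, 100, 20)
The requested component of w2 is 20.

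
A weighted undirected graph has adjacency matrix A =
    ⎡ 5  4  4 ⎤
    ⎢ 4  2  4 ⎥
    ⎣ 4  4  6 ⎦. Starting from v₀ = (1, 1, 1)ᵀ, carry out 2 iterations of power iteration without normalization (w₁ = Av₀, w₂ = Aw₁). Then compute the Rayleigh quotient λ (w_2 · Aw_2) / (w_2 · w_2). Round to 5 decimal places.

12.55448

w1 = Av₀ = (13, 10, 14)
w2 = Aw1 = (161, 128, 176)
Aw2 = (2021, 1604, 2212)
w2·Aw2 = 161·2021 + 128·1604 + 176·2212 = 920005; w2·w2 = 161·161 + 128·128 + 176·176 = 73281
λ ≈ 920005/73281 = 12.55448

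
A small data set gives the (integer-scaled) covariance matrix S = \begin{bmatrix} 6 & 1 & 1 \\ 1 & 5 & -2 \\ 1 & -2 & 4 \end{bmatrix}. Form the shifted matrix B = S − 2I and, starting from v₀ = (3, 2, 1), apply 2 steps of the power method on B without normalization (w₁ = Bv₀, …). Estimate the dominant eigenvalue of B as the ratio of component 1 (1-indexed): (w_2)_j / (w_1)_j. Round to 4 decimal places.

4.5333

B = S − 2I has rows (4, 1, 1); (1, 3, -2); (1, -2, 2)
w1 = Bv₀ = (4·3 + 1·2 + 1·1; 1·3 + 3·2 + (-2)·1; 1·3 + (-2)·2 + 2·1) = (15, 7, 1)
w2 = Bw1 = (4·15 + 1·7 + 1·1; 1·15 + 3·7 + (-2)·1; 1·15 + (-2)·7 + 2·1) = (68, 34, 3)
Ratio: 68/15 = 4.5333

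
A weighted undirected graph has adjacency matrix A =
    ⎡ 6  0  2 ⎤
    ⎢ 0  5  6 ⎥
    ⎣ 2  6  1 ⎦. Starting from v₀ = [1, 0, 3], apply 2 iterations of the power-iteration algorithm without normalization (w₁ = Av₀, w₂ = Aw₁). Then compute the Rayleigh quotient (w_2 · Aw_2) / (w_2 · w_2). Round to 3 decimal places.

w1 = Av₀ = (12, 18, 5)
w2 = Aw1 = (82, 120, 137)
Aw2 = (766, 1422, 1021)
w2·Aw2 = 82·766 + 120·1422 + 137·1021 = 373329; w2·w2 = 82·82 + 120·120 + 137·137 = 39893
λ ≈ 373329/39893 = 9.358

λ ≈ 9.358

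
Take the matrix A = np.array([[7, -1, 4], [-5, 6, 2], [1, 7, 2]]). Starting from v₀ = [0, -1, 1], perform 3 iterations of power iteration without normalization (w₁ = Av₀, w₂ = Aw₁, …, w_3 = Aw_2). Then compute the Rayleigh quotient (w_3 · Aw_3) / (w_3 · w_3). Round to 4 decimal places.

8.7823

w1 = Av₀ = (7·0 + (-1)·(-1) + 4·1; (-5)·0 + 6·(-1) + 2·1; 1·0 + 7·(-1) + 2·1) = (5, -4, -5)
w2 = Aw1 = (7·5 + (-1)·(-4) + 4·(-5); (-5)·5 + 6·(-4) + 2·(-5); 1·5 + 7·(-4) + 2·(-5)) = (19, -59, -33)
w3 = Aw2 = (60, -515, -460)
Aw3 = (-905, -4310, -4465)
w3·Aw3 = 60·(-905) + (-515)·(-4310) + (-460)·(-4465) = 4219250; w3·w3 = 60·60 + (-515)·(-515) + (-460)·(-460) = 480425
λ ≈ 4219250/480425 = 8.7823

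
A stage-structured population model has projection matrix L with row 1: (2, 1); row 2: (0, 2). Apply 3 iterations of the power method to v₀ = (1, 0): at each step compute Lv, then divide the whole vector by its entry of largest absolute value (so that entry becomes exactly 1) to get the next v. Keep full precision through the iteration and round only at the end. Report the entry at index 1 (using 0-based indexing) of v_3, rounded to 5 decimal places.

Lv0 = (2.000000, 0.000000); divide by 2.000000 → v1 = (1.000000, 0.000000)
Lv1 = (2.000000, 0.000000); divide by 2.000000 → v2 = (1.000000, 0.000000)
Lv2 = (2.000000, 0.000000); divide by 2.000000 → v3 = (1.000000, 0.000000)
Requested entry of v3: 0/8 = 0.00000

0.00000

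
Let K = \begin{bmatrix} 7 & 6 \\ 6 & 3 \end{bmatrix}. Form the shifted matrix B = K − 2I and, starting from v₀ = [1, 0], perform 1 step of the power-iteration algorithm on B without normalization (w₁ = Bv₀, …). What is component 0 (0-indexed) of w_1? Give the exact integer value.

B = K − 2I has rows (5, 6); (6, 1)
w1 = Bv₀ = (5, 6)
Requested component of w1: 5

5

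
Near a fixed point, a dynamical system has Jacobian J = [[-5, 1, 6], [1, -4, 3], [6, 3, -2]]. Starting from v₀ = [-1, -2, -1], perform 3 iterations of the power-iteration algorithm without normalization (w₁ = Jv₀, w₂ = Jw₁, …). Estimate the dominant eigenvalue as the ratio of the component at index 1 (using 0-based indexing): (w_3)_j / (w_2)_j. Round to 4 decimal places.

-4.0204

w1 = Jv₀ = ((-5)·(-1) + 1·(-2) + 6·(-1); 1·(-1) + (-4)·(-2) + 3·(-1); 6·(-1) + 3·(-2) + (-2)·(-1)) = (-3, 4, -10)
w2 = Jw1 = ((-5)·(-3) + 1·4 + 6·(-10); 1·(-3) + (-4)·4 + 3·(-10); 6·(-3) + 3·4 + (-2)·(-10)) = (-41, -49, 14)
w3 = Jw2 = (240, 197, -421)
Ratio at component: 197 / -49 = -4.0204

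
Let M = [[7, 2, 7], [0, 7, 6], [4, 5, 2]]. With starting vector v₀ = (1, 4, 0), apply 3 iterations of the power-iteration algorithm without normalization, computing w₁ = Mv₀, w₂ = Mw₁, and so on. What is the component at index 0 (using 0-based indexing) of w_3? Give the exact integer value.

w1 = Mv₀ = (7·1 + 2·4 + 7·0; 0·1 + 7·4 + 6·0; 4·1 + 5·4 + 2·0) = (15, 28, 24)
w2 = Mw1 = (7·15 + 2·28 + 7·24; 0·15 + 7·28 + 6·24; 4·15 + 5·28 + 2·24) = (329, 340, 248)
w3 = Mw2 = (4719, 3868, 3512)
The requested component of w3 is 4719.

4719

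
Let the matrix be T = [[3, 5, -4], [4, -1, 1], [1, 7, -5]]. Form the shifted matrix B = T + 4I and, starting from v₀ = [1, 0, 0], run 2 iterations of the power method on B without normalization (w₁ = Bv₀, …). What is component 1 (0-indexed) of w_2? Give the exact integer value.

B = T + 4I has rows (7, 5, -4); (4, 3, 1); (1, 7, -1)
w1 = Bv₀ = (7, 4, 1)
w2 = Bw1 = (65, 41, 34)
Requested component of w2: 41

41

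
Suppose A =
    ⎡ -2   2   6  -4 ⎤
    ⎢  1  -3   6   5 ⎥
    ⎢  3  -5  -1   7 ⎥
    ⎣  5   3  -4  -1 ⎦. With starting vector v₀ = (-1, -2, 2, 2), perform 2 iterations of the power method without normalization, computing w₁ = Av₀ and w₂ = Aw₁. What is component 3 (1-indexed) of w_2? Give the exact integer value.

w1 = Av₀ = ((-2)·(-1) + 2·(-2) + 6·2 + (-4)·2; 1·(-1) + (-3)·(-2) + 6·2 + 5·2; 3·(-1) + (-5)·(-2) + (-1)·2 + 7·2; 5·(-1) + 3·(-2) + (-4)·2 + (-1)·2) = (2, 27, 19, -21)
w2 = Aw1 = ((-2)·2 + 2·27 + 6·19 + (-4)·(-21); 1·2 + (-3)·27 + 6·19 + 5·(-21); 3·2 + (-5)·27 + (-1)·19 + 7·(-21); 5·2 + 3·27 + (-4)·19 + (-1)·(-21)) = (248, -70, -295, 36)
The requested component of w2 is -295.

-295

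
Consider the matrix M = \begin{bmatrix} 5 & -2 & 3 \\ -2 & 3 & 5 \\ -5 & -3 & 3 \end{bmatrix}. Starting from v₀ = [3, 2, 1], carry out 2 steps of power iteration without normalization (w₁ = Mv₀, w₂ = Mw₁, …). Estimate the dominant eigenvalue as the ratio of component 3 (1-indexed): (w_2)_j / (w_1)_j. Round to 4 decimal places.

λ ≈ 7.7222

w1 = Mv₀ = (14, 5, -18)
w2 = Mw1 = (6, -103, -139)
Ratio at component: -139 / -18 = 7.7222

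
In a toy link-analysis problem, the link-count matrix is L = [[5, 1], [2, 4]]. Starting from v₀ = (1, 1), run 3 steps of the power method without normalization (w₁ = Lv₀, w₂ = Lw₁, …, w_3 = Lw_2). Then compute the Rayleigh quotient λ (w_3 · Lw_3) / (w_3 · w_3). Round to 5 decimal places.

λ ≈ 6.00000

w1 = Lv₀ = (5·1 + 1·1; 2·1 + 4·1) = (6, 6)
w2 = Lw1 = (5·6 + 1·6; 2·6 + 4·6) = (36, 36)
w3 = Lw2 = (216, 216)
Lw3 = (1296, 1296)
w3·Lw3 = 216·1296 + 216·1296 = 559872; w3·w3 = 216·216 + 216·216 = 93312
λ ≈ 559872/93312 = 6.00000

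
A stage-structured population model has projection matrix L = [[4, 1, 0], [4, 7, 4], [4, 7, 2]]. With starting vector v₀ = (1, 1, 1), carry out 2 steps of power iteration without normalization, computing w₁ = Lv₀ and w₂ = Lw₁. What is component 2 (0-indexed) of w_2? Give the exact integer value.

151

w1 = Lv₀ = (5, 15, 13)
w2 = Lw1 = (35, 177, 151)
The requested component of w2 is 151.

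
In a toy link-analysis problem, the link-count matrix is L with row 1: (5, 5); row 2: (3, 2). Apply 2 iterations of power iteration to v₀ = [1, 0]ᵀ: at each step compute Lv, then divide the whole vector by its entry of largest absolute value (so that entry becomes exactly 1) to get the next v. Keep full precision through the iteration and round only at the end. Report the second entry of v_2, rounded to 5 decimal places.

Lv0 = (5.000000, 3.000000); divide by 5.000000 → v1 = (1.000000, 0.600000)
Lv1 = (8.000000, 4.200000); divide by 8.000000 → v2 = (1.000000, 0.525000)
Requested entry of v2: 21/40 = 0.52500

0.52500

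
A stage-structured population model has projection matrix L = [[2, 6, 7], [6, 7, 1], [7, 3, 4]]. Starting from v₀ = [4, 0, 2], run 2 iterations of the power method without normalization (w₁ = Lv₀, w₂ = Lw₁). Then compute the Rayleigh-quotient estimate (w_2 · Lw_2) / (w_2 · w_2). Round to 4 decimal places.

λ ≈ 14.1735

w1 = Lv₀ = (22, 26, 36)
w2 = Lw1 = (452, 350, 376)
Lw2 = (5636, 5538, 5718)
w2·Lw2 = 452·5636 + 350·5538 + 376·5718 = 6635740; w2·w2 = 452·452 + 350·350 + 376·376 = 468180
λ ≈ 6635740/468180 = 14.1735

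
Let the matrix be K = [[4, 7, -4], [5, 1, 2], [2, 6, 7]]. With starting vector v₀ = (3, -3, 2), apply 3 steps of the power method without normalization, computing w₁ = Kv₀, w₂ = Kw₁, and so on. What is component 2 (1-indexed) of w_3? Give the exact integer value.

267

w1 = Kv₀ = (4·3 + 7·(-3) + (-4)·2; 5·3 + 1·(-3) + 2·2; 2·3 + 6·(-3) + 7·2) = (-17, 16, 2)
w2 = Kw1 = (4·(-17) + 7·16 + (-4)·2; 5·(-17) + 1·16 + 2·2; 2·(-17) + 6·16 + 7·2) = (36, -65, 76)
w3 = Kw2 = (-615, 267, 214)
The requested component of w3 is 267.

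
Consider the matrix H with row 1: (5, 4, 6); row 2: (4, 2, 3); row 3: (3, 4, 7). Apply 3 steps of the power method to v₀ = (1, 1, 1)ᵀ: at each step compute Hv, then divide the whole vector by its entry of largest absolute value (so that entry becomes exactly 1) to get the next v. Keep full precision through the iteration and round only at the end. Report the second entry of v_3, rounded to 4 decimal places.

0.6157

Hv0 = (15.00000, 9.00000, 14.00000); divide by 15.00000 → v1 = (1.00000, 0.60000, 0.93333)
Hv1 = (13.00000, 8.00000, 11.93333); divide by 13.00000 → v2 = (1.00000, 0.61538, 0.91795)
Hv2 = (12.96923, 7.98462, 11.88718); divide by 12.96923 → v3 = (1.00000, 0.61566, 0.91657)
Requested entry of v3: 1557/2529 = 0.6157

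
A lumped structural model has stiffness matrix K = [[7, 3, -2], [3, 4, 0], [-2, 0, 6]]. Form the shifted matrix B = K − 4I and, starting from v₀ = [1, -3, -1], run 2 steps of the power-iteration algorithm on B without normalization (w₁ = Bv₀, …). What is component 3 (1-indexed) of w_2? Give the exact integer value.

0

B = K − 4I has rows (3, 3, -2); (3, 0, 0); (-2, 0, 2)
w1 = Bv₀ = (3·1 + 3·(-3) + (-2)·(-1); 3·1 + 0·(-3) + 0·(-1); (-2)·1 + 0·(-3) + 2·(-1)) = (-4, 3, -4)
w2 = Bw1 = (3·(-4) + 3·3 + (-2)·(-4); 3·(-4) + 0·3 + 0·(-4); (-2)·(-4) + 0·3 + 2·(-4)) = (5, -12, 0)
Requested component of w2: 0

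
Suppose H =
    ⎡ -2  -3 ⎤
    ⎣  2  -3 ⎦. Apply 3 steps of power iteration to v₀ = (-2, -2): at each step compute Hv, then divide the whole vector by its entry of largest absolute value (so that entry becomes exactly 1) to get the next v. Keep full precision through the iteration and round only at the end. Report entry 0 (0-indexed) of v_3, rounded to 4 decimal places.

Hv0 = (10.00000, 2.00000); divide by 10.00000 → v1 = (1.00000, 0.20000)
Hv1 = (-2.60000, 1.40000); divide by -2.60000 → v2 = (1.00000, -0.53846)
Hv2 = (-0.38462, 3.61538); divide by 3.61538 → v3 = (-0.10638, 1.00000)
Requested entry of v3: 10/-94 = -0.1064

-0.1064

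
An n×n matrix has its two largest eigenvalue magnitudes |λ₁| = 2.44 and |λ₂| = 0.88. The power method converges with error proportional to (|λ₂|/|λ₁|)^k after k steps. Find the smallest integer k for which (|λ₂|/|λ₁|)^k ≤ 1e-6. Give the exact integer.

14

|λ₂/λ₁| = 0.88/2.44 = 0.36066
Need k ≥ ln(1e-6) / ln(0.36066) = -13.8155 / -1.0198 ≈ 13.547
Smallest integer k satisfying the bound: 14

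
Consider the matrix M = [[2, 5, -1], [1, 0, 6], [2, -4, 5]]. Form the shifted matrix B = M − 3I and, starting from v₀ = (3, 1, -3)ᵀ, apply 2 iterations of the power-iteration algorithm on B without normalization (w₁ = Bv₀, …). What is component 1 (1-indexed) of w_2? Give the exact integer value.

-91

B = M − 3I has rows (-1, 5, -1); (1, -3, 6); (2, -4, 2)
w1 = Bv₀ = (5, -18, -4)
w2 = Bw1 = (-91, 35, 74)
Requested component of w2: -91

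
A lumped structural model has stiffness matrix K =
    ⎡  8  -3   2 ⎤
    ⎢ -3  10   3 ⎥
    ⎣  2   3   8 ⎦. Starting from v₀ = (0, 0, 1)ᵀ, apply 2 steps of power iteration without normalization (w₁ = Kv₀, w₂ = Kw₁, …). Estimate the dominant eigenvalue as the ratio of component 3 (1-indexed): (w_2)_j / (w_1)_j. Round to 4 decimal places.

w1 = Kv₀ = (8·0 + (-3)·0 + 2·1; (-3)·0 + 10·0 + 3·1; 2·0 + 3·0 + 8·1) = (2, 3, 8)
w2 = Kw1 = (8·2 + (-3)·3 + 2·8; (-3)·2 + 10·3 + 3·8; 2·2 + 3·3 + 8·8) = (23, 48, 77)
Ratio at component: 77 / 8 = 9.6250

9.6250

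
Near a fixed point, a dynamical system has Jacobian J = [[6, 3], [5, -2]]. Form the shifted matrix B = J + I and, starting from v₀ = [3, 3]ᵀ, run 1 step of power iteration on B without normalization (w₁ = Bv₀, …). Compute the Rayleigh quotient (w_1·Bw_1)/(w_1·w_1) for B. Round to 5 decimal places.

B = J + I has rows (7, 3); (5, -1)
w1 = Bv₀ = (30, 12)
Bw1 = (246, 138)
w1·Bw1 = 9036; w1·w1 = 1044; μ ≈ 9036/1044 = 8.65517

8.65517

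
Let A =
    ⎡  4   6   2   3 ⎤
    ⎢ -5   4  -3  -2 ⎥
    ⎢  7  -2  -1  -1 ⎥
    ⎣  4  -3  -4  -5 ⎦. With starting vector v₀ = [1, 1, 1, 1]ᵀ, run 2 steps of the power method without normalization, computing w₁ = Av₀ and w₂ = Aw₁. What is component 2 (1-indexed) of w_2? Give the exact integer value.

w1 = Av₀ = (4·1 + 6·1 + 2·1 + 3·1; (-5)·1 + 4·1 + (-3)·1 + (-2)·1; 7·1 + (-2)·1 + (-1)·1 + (-1)·1; 4·1 + (-3)·1 + (-4)·1 + (-5)·1) = (15, -6, 3, -8)
w2 = Aw1 = (4·15 + 6·(-6) + 2·3 + 3·(-8); (-5)·15 + 4·(-6) + (-3)·3 + (-2)·(-8); 7·15 + (-2)·(-6) + (-1)·3 + (-1)·(-8); 4·15 + (-3)·(-6) + (-4)·3 + (-5)·(-8)) = (6, -92, 122, 106)
The requested component of w2 is -92.

-92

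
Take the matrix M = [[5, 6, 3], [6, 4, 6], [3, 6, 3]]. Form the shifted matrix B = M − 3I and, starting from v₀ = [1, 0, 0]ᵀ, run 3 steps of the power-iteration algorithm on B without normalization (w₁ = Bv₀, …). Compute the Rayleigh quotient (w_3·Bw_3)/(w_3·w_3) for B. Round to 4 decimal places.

μ ≈ 10.9810

B = M − 3I has rows (2, 6, 3); (6, 1, 6); (3, 6, 0)
w1 = Bv₀ = (2·1 + 6·0 + 3·0; 6·1 + 1·0 + 6·0; 3·1 + 6·0 + 0·0) = (2, 6, 3)
w2 = Bw1 = (2·2 + 6·6 + 3·3; 6·2 + 1·6 + 6·3; 3·2 + 6·6 + 0·3) = (49, 36, 42)
w3 = Bw2 = (440, 582, 363)
Bw3 = (5461, 5400, 4812)
w3·Bw3 = 7292396; w3·w3 = 664093; μ ≈ 7292396/664093 = 10.9810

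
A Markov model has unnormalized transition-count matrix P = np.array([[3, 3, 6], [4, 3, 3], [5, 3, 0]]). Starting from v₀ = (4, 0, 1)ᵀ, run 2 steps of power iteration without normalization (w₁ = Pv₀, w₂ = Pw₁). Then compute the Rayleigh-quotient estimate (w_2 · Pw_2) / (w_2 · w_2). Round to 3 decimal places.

10.056

w1 = Pv₀ = (3·4 + 3·0 + 6·1; 4·4 + 3·0 + 3·1; 5·4 + 3·0 + 0·1) = (18, 19, 20)
w2 = Pw1 = (3·18 + 3·19 + 6·20; 4·18 + 3·19 + 3·20; 5·18 + 3·19 + 0·20) = (231, 189, 147)
Pw2 = (2142, 1932, 1722)
w2·Pw2 = 231·2142 + 189·1932 + 147·1722 = 1113084; w2·w2 = 231·231 + 189·189 + 147·147 = 110691
λ ≈ 1113084/110691 = 10.056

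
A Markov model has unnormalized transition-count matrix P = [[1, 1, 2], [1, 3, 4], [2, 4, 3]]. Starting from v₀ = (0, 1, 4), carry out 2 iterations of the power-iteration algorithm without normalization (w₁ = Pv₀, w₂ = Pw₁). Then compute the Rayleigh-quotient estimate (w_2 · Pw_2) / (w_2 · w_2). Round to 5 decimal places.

7.67637

w1 = Pv₀ = (1·0 + 1·1 + 2·4; 1·0 + 3·1 + 4·4; 2·0 + 4·1 + 3·4) = (9, 19, 16)
w2 = Pw1 = (1·9 + 1·19 + 2·16; 1·9 + 3·19 + 4·16; 2·9 + 4·19 + 3·16) = (60, 130, 142)
Pw2 = (474, 1018, 1066)
w2·Pw2 = 60·474 + 130·1018 + 142·1066 = 312152; w2·w2 = 60·60 + 130·130 + 142·142 = 40664
λ ≈ 312152/40664 = 7.67637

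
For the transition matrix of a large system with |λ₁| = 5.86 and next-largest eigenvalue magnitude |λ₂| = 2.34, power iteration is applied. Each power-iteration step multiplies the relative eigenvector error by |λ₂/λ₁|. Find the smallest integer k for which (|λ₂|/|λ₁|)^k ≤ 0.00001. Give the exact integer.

13

|λ₂/λ₁| = 2.34/5.86 = 0.39932
Need k ≥ ln(0.00001) / ln(0.39932) = -11.5129 / -0.9180 ≈ 12.541
Smallest integer k satisfying the bound: 13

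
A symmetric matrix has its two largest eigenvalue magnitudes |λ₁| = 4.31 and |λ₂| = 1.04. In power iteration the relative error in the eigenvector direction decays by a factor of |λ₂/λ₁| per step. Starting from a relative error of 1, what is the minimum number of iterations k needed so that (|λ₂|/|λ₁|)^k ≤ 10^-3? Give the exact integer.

5

|λ₂/λ₁| = 1.04/4.31 = 0.24130
Need k ≥ ln(10^-3) / ln(0.24130) = -6.9078 / -1.4217 ≈ 4.859
Smallest integer k satisfying the bound: 5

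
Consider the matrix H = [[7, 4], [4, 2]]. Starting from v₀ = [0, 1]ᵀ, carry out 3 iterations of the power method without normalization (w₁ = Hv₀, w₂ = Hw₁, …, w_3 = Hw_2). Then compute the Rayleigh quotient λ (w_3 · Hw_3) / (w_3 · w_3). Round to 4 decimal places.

w1 = Hv₀ = (7·0 + 4·1; 4·0 + 2·1) = (4, 2)
w2 = Hw1 = (7·4 + 4·2; 4·4 + 2·2) = (36, 20)
w3 = Hw2 = (332, 184)
Hw3 = (3060, 1696)
w3·Hw3 = 332·3060 + 184·1696 = 1327984; w3·w3 = 332·332 + 184·184 = 144080
λ ≈ 1327984/144080 = 9.2170

9.2170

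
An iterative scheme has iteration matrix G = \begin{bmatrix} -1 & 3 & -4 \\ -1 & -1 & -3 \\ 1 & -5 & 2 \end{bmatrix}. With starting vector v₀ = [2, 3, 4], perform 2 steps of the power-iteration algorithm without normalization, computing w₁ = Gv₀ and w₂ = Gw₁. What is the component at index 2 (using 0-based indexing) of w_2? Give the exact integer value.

w1 = Gv₀ = ((-1)·2 + 3·3 + (-4)·4; (-1)·2 + (-1)·3 + (-3)·4; 1·2 + (-5)·3 + 2·4) = (-9, -17, -5)
w2 = Gw1 = ((-1)·(-9) + 3·(-17) + (-4)·(-5); (-1)·(-9) + (-1)·(-17) + (-3)·(-5); 1·(-9) + (-5)·(-17) + 2·(-5)) = (-22, 41, 66)
The requested component of w2 is 66.

66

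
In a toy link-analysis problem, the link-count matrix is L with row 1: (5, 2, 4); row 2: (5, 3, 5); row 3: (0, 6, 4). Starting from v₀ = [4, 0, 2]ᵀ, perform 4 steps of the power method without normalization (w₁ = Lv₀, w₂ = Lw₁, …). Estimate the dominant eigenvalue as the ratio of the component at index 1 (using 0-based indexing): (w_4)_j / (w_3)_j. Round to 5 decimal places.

11.27723

w1 = Lv₀ = (28, 30, 8)
w2 = Lw1 = (232, 270, 212)
w3 = Lw2 = (2548, 3030, 2468)
w4 = Lw3 = (28672, 34170, 28052)
Ratio at component: 34170 / 3030 = 11.27723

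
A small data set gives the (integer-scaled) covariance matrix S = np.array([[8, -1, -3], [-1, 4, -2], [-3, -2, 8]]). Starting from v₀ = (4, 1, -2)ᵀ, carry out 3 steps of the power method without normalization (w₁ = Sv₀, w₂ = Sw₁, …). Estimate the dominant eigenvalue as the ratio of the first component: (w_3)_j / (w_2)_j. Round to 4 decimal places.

λ ≈ 10.7173

w1 = Sv₀ = (8·4 + (-1)·1 + (-3)·(-2); (-1)·4 + 4·1 + (-2)·(-2); (-3)·4 + (-2)·1 + 8·(-2)) = (37, 4, -30)
w2 = Sw1 = (8·37 + (-1)·4 + (-3)·(-30); (-1)·37 + 4·4 + (-2)·(-30); (-3)·37 + (-2)·4 + 8·(-30)) = (382, 39, -359)
w3 = Sw2 = (4094, 492, -4096)
Ratio at component: 4094 / 382 = 10.7173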